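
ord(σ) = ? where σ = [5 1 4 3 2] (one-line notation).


Cycle decomposition: (1 5 2) (3 4)
Cycle lengths: 3, 2
Order = lcm(3, 2) = 6

ord(σ) = 6


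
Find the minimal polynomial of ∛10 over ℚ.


∛10 satisfies x³ - 10 = 0, irreducible over ℚ (no rational root; 10 is not a perfect cube)

Minimal polynomial: x³ - 10


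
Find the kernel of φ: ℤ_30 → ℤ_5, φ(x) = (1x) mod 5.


Kernel = preimage of identity
ker(φ) = {x ∈ ℤ_30 : 1x ≡ 0 (mod 5)}. Since 5 | 30, φ is well-defined. The kernel is the cyclic subgroup ⟨5⟩ of ℤ_30 (order 6), i.e. {0, 5, 10, 15, 20, 25}

ker(φ) = {0, 5, 10, 15, 20, 25}


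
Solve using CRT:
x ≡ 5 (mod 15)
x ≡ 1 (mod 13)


m₁ = 15, m₂ = 13, gcd = 1, so CRT applies. M = m₁·m₂ = 195
Let M₁ = M/m₁ = 13, M₂ = M/m₂ = 15
Find y₁ ≡ M₁⁻¹ (mod m₁): 13⁻¹ ≡ 7 (mod 15)
Find y₂ ≡ M₂⁻¹ (mod m₂): 15⁻¹ ≡ 7 (mod 13)
x = a₁·M₁·y₁ + a₂·M₂·y₂ = 5·13·7 + 1·15·7 = 560
Reduce mod 195: x ≡ 170
Check: 170 mod 15 = 5 ✓, 170 mod 13 = 1 ✓

x ≡ 170 (mod 195)


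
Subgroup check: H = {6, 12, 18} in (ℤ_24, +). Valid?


Subgroup test for H = {6, 12, 18} in (ℤ_24, +):
(1) 0 ∈ H? No
(2) Closure: for all a,b ∈ H, (a+b) mod 24 ∈ H? No  [counterexample: 6 + 18 = 0 ∉ H]
(3) Inverses: for all a ∈ H, -a mod 24 ∈ H? Yes

No, H is not a subgroup of ℤ_24


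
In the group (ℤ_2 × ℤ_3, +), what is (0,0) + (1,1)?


Operation: componentwise addition mod (2, 3)
(0,0) + (1,1) = ((a₁+b₁) mod 2, (a₂+b₂) mod 3) with a = (0,0), b = (1,1)

(0,0) + (1,1) = (1,1)


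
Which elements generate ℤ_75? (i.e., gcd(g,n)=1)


g generates ℤ_n iff gcd(g,n) = 1
Prime factors of 75: 3, 5
Generators are g ∈ {1,...,74} not divisible by any of these primes.
Generators: {1, 2, 4, 7, 8, 11, 13, 14, 16, 17, 19, 22, 23, 26, 28, 29, 31, 32, 34, 37, 38, 41, 43, 44, 46, 47, 49, 52, 53, 56, 58, 59, 61, 62, 64, 67, 68, 71, 73, 74}
Number of generators = φ(75) = 40

Generators of ℤ_75 = {1, 2, 4, 7, 8, 11, 13, 14, 16, 17, 19, 22, 23, 26, 28, 29, 31, 32, 34, 37, 38, 41, 43, 44, 46, 47, 49, 52, 53, 56, 58, 59, 61, 62, 64, 67, 68, 71, 73, 74}


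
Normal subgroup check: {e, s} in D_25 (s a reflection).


H = {e, s} in D_25 (s a reflection)
r·s·r⁻¹ = sr⁻² ≠ s for n ≥ 3, so {e, s} is not closed under conjugation

No, not a normal subgroup


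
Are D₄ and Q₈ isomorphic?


Comparing D₄ and Q₈:
D₄ has 5 elements of order 2; Q₈ has only 1

No, D₄ ≇ Q₈


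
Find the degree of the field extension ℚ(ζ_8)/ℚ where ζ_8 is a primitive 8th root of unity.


[ℚ(ζ_n):ℚ] = deg Φ_n(x) = φ(n). Here φ(8) = 4

[ℚ(ζ_8)/ℚ where ζ_8 is a primitive 8th root of unity] = 4


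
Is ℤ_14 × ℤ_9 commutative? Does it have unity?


Direct product ring; commutative with unity (1,1); but (1,0)·(0,1) = (0,0) gives zero divisors, so not an integral domain
Commutative: Yes
Integral domain: No
Has unity: Yes

ℤ_14 × ℤ_9: Commutative=Yes, Unity=Yes


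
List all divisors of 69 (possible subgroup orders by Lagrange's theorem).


Lagrange's theorem: |H| divides |G|
|G| = 69
Divisors of 69: 1, 3, 23, 69

Possible subgroup orders: {1, 3, 23, 69}


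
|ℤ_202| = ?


ℤ_n has n elements.

|ℤ_202| = 202


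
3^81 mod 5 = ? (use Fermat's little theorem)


Fermat's little theorem: if p is prime and gcd(a,p)=1, then a^(p-1) ≡ 1 (mod p)
p = 5 is prime, gcd(3,5) = 1
Reduce exponent: 81 mod 4 = 1
So 3^81 ≡ 3^1 (mod 5)
3^1 mod 5 = 3

3^81 ≡ 3 (mod 5)


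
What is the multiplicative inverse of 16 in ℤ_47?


Use the extended Euclidean algorithm to write 1 = 16·s + 47·t; then s mod 47 is the inverse.
Euclidean algorithm:
  16 = 0·47 + 16
  47 = 2·16 + 15
  16 = 1·15 + 1
  15 = 15·1 + 0
gcd(16,47) = 1
Back-substitution gives: 16·(3) + 47·(-1) = 1
So 16⁻¹ ≡ 3 ≡ 3 (mod 47)
Check: 16 × 3 = 48 ≡ 1 (mod 47) ✓

16⁻¹ ≡ 3 (mod 47)


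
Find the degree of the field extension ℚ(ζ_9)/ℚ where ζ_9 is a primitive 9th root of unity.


[ℚ(ζ_n):ℚ] = deg Φ_n(x) = φ(n). Here φ(9) = 6

[ℚ(ζ_9)/ℚ where ζ_9 is a primitive 9th root of unity] = 6


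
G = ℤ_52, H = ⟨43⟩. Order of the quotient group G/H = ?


|⟨43⟩| = n / gcd(43, 52) = 52 / 1 = 52
H is normal (ℤ_52 is abelian).
|G/H| = |G| / |H| = 52 / 52 = 1

|G/H| = 1


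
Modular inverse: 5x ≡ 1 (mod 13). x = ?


Use the extended Euclidean algorithm to write 1 = 5·s + 13·t; then s mod 13 is the inverse.
Euclidean algorithm:
  5 = 0·13 + 5
  13 = 2·5 + 3
  5 = 1·3 + 2
  3 = 1·2 + 1
  2 = 2·1 + 0
gcd(5,13) = 1
Back-substitution gives: 5·(-5) + 13·(2) = 1
So 5⁻¹ ≡ -5 ≡ 8 (mod 13)
Check: 5 × 8 = 40 ≡ 1 (mod 13) ✓

5⁻¹ ≡ 8 (mod 13)


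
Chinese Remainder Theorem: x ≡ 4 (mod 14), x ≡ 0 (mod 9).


m₁ = 14, m₂ = 9, gcd = 1, so CRT applies. M = m₁·m₂ = 126
Let M₁ = M/m₁ = 9, M₂ = M/m₂ = 14
Find y₁ ≡ M₁⁻¹ (mod m₁): 9⁻¹ ≡ 11 (mod 14)
Find y₂ ≡ M₂⁻¹ (mod m₂): 14⁻¹ ≡ 2 (mod 9)
x = a₁·M₁·y₁ + a₂·M₂·y₂ = 4·9·11 + 0·14·2 = 396
Reduce mod 126: x ≡ 18
Check: 18 mod 14 = 4 ✓, 18 mod 9 = 0 ✓

x ≡ 18 (mod 126)


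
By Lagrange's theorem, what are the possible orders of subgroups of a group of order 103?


Lagrange's theorem: |H| divides |G|
|G| = 103
Divisors of 103: 1, 103

Possible subgroup orders: {1, 103}


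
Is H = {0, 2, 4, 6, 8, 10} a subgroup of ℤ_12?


Subgroup test for H = {0, 2, 4, 6, 8, 10} in (ℤ_12, +):
(1) 0 ∈ H? Yes
(2) Closure: for all a,b ∈ H, (a+b) mod 12 ∈ H? Yes
(3) Inverses: for all a ∈ H, -a mod 12 ∈ H? Yes

Yes, H is a subgroup of ℤ_12


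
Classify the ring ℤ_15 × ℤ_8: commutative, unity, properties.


Direct product ring; commutative with unity (1,1); but (1,0)·(0,1) = (0,0) gives zero divisors, so not an integral domain
Commutative: Yes
Integral domain: No
Has unity: Yes

ℤ_15 × ℤ_8: Commutative=Yes, Unity=Yes


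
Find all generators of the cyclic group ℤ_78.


g generates ℤ_n iff gcd(g,n) = 1
Prime factors of 78: 2, 3, 13
Generators are g ∈ {1,...,77} not divisible by any of these primes.
Generators: {1, 5, 7, 11, 17, 19, 23, 25, 29, 31, 35, 37, 41, 43, 47, 49, 53, 55, 59, 61, 67, 71, 73, 77}
Number of generators = φ(78) = 24

Generators of ℤ_78 = {1, 5, 7, 11, 17, 19, 23, 25, 29, 31, 35, 37, 41, 43, 47, 49, 53, 55, 59, 61, 67, 71, 73, 77}


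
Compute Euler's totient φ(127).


Factor n: 127 = 127
φ(n) = n · ∏(1 - 1/p) over distinct primes p | n
φ(127) = 127 · (1 - 1/127) = 126

φ(127) = 126


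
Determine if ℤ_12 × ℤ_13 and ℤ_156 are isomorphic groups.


Comparing ℤ_12 × ℤ_13 and ℤ_156:
gcd(12,13) = 1, so ℤ_12 × ℤ_13 ≅ ℤ_156 (CRT)

Yes, ℤ_12 × ℤ_13 ≅ ℤ_156


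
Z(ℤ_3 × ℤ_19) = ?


Z(G) = {g ∈ G | gx = xg for all x ∈ G}
Direct product of abelian groups is abelian, so Z(G) = G

Z(ℤ_3 × ℤ_19) = ℤ_3 × ℤ_19


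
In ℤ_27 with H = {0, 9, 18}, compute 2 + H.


2 + H = {2 + h (mod 27) : h ∈ H}
2+0=2, 2+9=11, 2+18=20

2 + H = {2, 11, 20}


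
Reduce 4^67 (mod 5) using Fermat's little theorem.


Fermat's little theorem: if p is prime and gcd(a,p)=1, then a^(p-1) ≡ 1 (mod p)
p = 5 is prime, gcd(4,5) = 1
Reduce exponent: 67 mod 4 = 3
So 4^67 ≡ 4^3 (mod 5)
4^3 mod 5 = 4

4^67 ≡ 4 (mod 5)


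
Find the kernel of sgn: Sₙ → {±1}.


Kernel = preimage of identity
ker(sgn) = even permutations = Aₙ

ker(sgn) = Aₙ


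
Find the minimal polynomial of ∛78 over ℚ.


∛78 satisfies x³ - 78 = 0, irreducible over ℚ (no rational root; 78 is not a perfect cube)

Minimal polynomial: x³ - 78


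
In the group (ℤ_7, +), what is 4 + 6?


Operation: addition mod 7
4 + 6 = (a + b) mod 7 with a = 4, b = 6

4 + 6 = 3


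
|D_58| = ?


|D_n| = 2n (n rotations and n reflections)
|D_58| = 2×58 = 116

|D_58| = 116


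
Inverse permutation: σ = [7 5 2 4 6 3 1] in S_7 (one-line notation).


To find σ⁻¹, swap domain and range:
σ(1) = 7 → σ⁻¹(7) = 1
σ(2) = 5 → σ⁻¹(5) = 2
σ(3) = 2 → σ⁻¹(2) = 3
σ(4) = 4 → σ⁻¹(4) = 4
σ(5) = 6 → σ⁻¹(6) = 5
σ(6) = 3 → σ⁻¹(3) = 6
σ(7) = 1 → σ⁻¹(1) = 7

σ⁻¹ = [7 3 6 4 2 5 1]


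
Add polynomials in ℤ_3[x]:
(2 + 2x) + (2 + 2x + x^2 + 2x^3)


Add coefficients mod 3:
x^0: 2 + 2 = 1 (mod 3)
x^1: 2 + 2 = 1 (mod 3)
x^2: 0 + 1 = 1 (mod 3)
x^3: 0 + 2 = 2 (mod 3)
Result: 1 + x + x^2 + 2x^3

f + g = 1 + x + x^2 + 2x^3


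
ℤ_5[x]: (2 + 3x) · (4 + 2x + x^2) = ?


Expand and collect like terms; reduce coefficients mod 5:
x^0: 2·4 = 8 ≡ 3 (mod 5)
x^1: 2·2 + 3·4 = 16 ≡ 1 (mod 5)
x^2: 2·1 + 3·2 = 8 ≡ 3 (mod 5)
x^3: 3·1 = 3 ≡ 3 (mod 5)
Result: 3 + x + 3x^2 + 3x^3

f · g = 3 + x + 3x^2 + 3x^3


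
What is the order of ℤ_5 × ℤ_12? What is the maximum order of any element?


|ℤ_5 × ℤ_12| = 5 × 12 = 60
Max element order = lcm(5,12) = 60
Cyclic? Yes (gcd=1)

|ℤ_5×ℤ_12| = 60, max element order = 60


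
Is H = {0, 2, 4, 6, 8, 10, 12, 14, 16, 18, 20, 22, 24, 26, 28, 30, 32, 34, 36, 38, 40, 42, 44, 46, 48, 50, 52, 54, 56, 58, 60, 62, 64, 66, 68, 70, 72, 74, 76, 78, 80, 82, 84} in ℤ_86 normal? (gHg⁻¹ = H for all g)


H = {0, 2, 4, 6, 8, 10, 12, 14, 16, 18, 20, 22, 24, 26, 28, 30, 32, 34, 36, 38, 40, 42, 44, 46, 48, 50, 52, 54, 56, 58, 60, 62, 64, 66, 68, 70, 72, 74, 76, 78, 80, 82, 84} in ℤ_86
ℤ_86 is abelian; every subgroup of an abelian group is normal

Yes, normal subgroup


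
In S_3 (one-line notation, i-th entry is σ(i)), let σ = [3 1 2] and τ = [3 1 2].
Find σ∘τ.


σ∘τ: apply τ first, then σ
1 →τ 3 →σ 2
2 →τ 1 →σ 3
3 →τ 2 →σ 1

σ∘τ = [2 3 1]


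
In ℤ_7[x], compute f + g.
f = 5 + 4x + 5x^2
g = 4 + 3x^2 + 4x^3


Add coefficients mod 7:
x^0: 5 + 4 = 2 (mod 7)
x^1: 4 + 0 = 4 (mod 7)
x^2: 5 + 3 = 1 (mod 7)
x^3: 0 + 4 = 4 (mod 7)
Result: 2 + 4x + x^2 + 4x^3

f + g = 2 + 4x + x^2 + 4x^3


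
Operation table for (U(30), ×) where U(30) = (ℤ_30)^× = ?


Elements: {1, 7, 11, 13, 17, 19, 23, 29}
Operation: multiplication mod 30
Entry (a, b) = (a × b) mod 30

Cayley table:
   |  1 |  7 | 11 | 13 | 17 | 19 | 23 | 29
 1 |  1 |  7 | 11 | 13 | 17 | 19 | 23 | 29
 7 |  7 | 19 | 17 |  1 | 29 | 13 | 11 | 23
11 | 11 | 17 |  1 | 23 |  7 | 29 | 13 | 19
13 | 13 |  1 | 23 | 19 | 11 |  7 | 29 | 17
17 | 17 | 29 |  7 | 11 | 19 | 23 |  1 | 13
19 | 19 | 13 | 29 |  7 | 23 |  1 | 17 | 11
23 | 23 | 11 | 13 | 29 |  1 | 17 | 19 |  7
29 | 29 | 23 | 19 | 17 | 13 | 11 |  7 |  1


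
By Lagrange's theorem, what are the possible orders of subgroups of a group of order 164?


Lagrange's theorem: |H| divides |G|
|G| = 164
Divisors of 164: 1, 2, 4, 41, 82, 164

Possible subgroup orders: {1, 2, 4, 41, 82, 164}


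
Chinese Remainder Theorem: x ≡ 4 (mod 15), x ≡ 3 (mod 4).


m₁ = 15, m₂ = 4, gcd = 1, so CRT applies. M = m₁·m₂ = 60
Let M₁ = M/m₁ = 4, M₂ = M/m₂ = 15
Find y₁ ≡ M₁⁻¹ (mod m₁): 4⁻¹ ≡ 4 (mod 15)
Find y₂ ≡ M₂⁻¹ (mod m₂): 15⁻¹ ≡ 3 (mod 4)
x = a₁·M₁·y₁ + a₂·M₂·y₂ = 4·4·4 + 3·15·3 = 199
Reduce mod 60: x ≡ 19
Check: 19 mod 15 = 4 ✓, 19 mod 4 = 3 ✓

x ≡ 19 (mod 60)


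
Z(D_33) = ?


Z(G) = {g ∈ G | gx = xg for all x ∈ G}
For odd n, Z(D_n) = {e}: no nontrivial rotation commutes with all reflections

Z(D_33) = {e}


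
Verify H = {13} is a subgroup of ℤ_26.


Subgroup test for H = {13} in (ℤ_26, +):
(1) 0 ∈ H? No
(2) Closure: for all a,b ∈ H, (a+b) mod 26 ∈ H? No  [counterexample: 13 + 13 = 0 ∉ H]
(3) Inverses: for all a ∈ H, -a mod 26 ∈ H? Yes

No, H is not a subgroup of ℤ_26


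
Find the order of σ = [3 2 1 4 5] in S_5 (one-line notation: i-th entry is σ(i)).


Cycle decomposition: (1 3)
Cycle lengths: 2
Order = lcm(2) = 2

ord(σ) = 2


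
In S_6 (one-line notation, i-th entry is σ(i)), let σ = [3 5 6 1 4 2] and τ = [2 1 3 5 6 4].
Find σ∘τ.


σ∘τ: apply τ first, then σ
1 →τ 2 →σ 5
2 →τ 1 →σ 3
3 →τ 3 →σ 6
4 →τ 5 →σ 4
5 →τ 6 →σ 2
6 →τ 4 →σ 1

σ∘τ = [5 3 6 4 2 1]


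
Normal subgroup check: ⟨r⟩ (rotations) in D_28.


H = ⟨r⟩ (rotations) in D_28
The rotation subgroup ⟨r⟩ has index 2 in D_28, so it is normal

Yes, normal subgroup


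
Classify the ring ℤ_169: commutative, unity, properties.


ℤ_169 is a commutative ring with unity 1; 169 = 13×13 is composite, so 13·13 ≡ 0 gives zero divisors (not an integral domain)
Commutative: Yes
Integral domain: No
Has unity: Yes

ℤ_169: Commutative=Yes, Unity=Yes


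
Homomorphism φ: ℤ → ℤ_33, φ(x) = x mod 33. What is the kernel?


Kernel = preimage of identity
ker(φ) = {x ∈ ℤ : x ≡ 0 (mod 33)} = 33ℤ = {0, ±33, ±66, ...}

ker(φ) = 33ℤ


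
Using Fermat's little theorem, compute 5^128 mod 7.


Fermat's little theorem: if p is prime and gcd(a,p)=1, then a^(p-1) ≡ 1 (mod p)
p = 7 is prime, gcd(5,7) = 1
Reduce exponent: 128 mod 6 = 2
So 5^128 ≡ 5^2 (mod 7)
5^2 mod 7 = 4

5^128 ≡ 4 (mod 7)


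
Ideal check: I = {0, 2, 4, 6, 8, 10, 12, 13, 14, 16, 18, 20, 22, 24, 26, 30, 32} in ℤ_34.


Check ideal conditions for I = {0, 2, 4, 6, 8, 10, 12, 13, 14, 16, 18, 20, 22, 24, 26, 30, 32} in ℤ_34:
(1) I is an additive subgroup? No
(2) For r ∈ ℤ_34 and a ∈ I: r·a ∈ I? No  [counterexample: r=2, a=14, r·a mod 34 = 28 ∉ I]

No, I is not an ideal of ℤ_34


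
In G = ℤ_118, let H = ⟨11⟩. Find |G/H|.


|⟨11⟩| = n / gcd(11, 118) = 118 / 1 = 118
H is normal (ℤ_118 is abelian).
|G/H| = |G| / |H| = 118 / 118 = 1

|G/H| = 1


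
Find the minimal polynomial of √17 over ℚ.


√17 satisfies x² - 17 = 0, irreducible over ℚ since 17 is squarefree

Minimal polynomial: x² - 17


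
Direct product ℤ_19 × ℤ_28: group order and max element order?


|ℤ_19 × ℤ_28| = 19 × 28 = 532
Max element order = lcm(19,28) = 532
Cyclic? Yes (gcd=1)

|ℤ_19×ℤ_28| = 532, max element order = 532


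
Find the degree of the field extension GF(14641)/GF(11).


GF(14641) = GF(11^4), so the extension degree is 4

[GF(14641)/GF(11)] = 4


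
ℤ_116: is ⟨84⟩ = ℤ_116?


g generates ℤ_n iff gcd(g, n) = 1
gcd(84, 116) = 4
Since gcd = 4 ≠ 1, ⟨84⟩ has order 29 < 116, so 84 is not a generator.

No, 84 does not generate ℤ_116


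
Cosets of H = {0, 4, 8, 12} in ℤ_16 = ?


H = {0, 4, 8, 12}, |H| = 4
Number of cosets = |G|/|H| = 16/4 = 4
0 + H = {0, 4, 8, 12}
1 + H = {1, 5, 9, 13}
2 + H = {2, 6, 10, 14}
3 + H = {3, 7, 11, 15}

Cosets: 0+H={0,4,8,12}; 1+H={1,5,9,13}; 2+H={2,6,10,14}; 3+H={3,7,11,15}


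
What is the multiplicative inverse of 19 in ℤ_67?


Use the extended Euclidean algorithm to write 1 = 19·s + 67·t; then s mod 67 is the inverse.
Euclidean algorithm:
  19 = 0·67 + 19
  67 = 3·19 + 10
  19 = 1·10 + 9
  10 = 1·9 + 1
  9 = 9·1 + 0
gcd(19,67) = 1
Back-substitution gives: 19·(-7) + 67·(2) = 1
So 19⁻¹ ≡ -7 ≡ 60 (mod 67)
Check: 19 × 60 = 1140 ≡ 1 (mod 67) ✓

19⁻¹ ≡ 60 (mod 67)


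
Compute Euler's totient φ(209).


Factor n: 209 = 11 × 19
φ(n) = n · ∏(1 - 1/p) over distinct primes p | n
φ(209) = 209 · (1 - 1/11) · (1 - 1/19) = 180

φ(209) = 180


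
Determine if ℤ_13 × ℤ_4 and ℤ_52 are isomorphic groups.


Comparing ℤ_13 × ℤ_4 and ℤ_52:
gcd(13,4) = 1, so ℤ_13 × ℤ_4 ≅ ℤ_52 (CRT)

Yes, ℤ_13 × ℤ_4 ≅ ℤ_52


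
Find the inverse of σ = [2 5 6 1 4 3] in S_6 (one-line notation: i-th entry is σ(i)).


To find σ⁻¹, swap domain and range:
σ(1) = 2 → σ⁻¹(2) = 1
σ(2) = 5 → σ⁻¹(5) = 2
σ(3) = 6 → σ⁻¹(6) = 3
σ(4) = 1 → σ⁻¹(1) = 4
σ(5) = 4 → σ⁻¹(4) = 5
σ(6) = 3 → σ⁻¹(3) = 6

σ⁻¹ = [4 1 6 5 2 3]


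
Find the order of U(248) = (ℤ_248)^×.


U(n) is the group of units mod n; |U(n)| = φ(n)
|U(248)| = φ(248) = 120

|U(248) = (ℤ_248)^×| = 120


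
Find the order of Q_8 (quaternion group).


Q_8 = {±1, ±i, ±j, ±k}
|Q_8| = 8

|Q_8 (quaternion group)| = 8


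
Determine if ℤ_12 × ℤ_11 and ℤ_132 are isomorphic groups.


Comparing ℤ_12 × ℤ_11 and ℤ_132:
gcd(12,11) = 1, so ℤ_12 × ℤ_11 ≅ ℤ_132 (CRT)

Yes, ℤ_12 × ℤ_11 ≅ ℤ_132


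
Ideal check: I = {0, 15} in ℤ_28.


Check ideal conditions for I = {0, 15} in ℤ_28:
(1) I is an additive subgroup? No
(2) For r ∈ ℤ_28 and a ∈ I: r·a ∈ I? No  [counterexample: r=2, a=15, r·a mod 28 = 2 ∉ I]

No, I is not an ideal of ℤ_28


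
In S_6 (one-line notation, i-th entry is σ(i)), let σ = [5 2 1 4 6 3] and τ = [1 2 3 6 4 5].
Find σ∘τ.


σ∘τ: apply τ first, then σ
1 →τ 1 →σ 5
2 →τ 2 →σ 2
3 →τ 3 →σ 1
4 →τ 6 →σ 3
5 →τ 4 →σ 4
6 →τ 5 →σ 6

σ∘τ = [5 2 1 3 4 6]


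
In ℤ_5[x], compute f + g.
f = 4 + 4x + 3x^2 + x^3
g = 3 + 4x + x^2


Add coefficients mod 5:
x^0: 4 + 3 = 2 (mod 5)
x^1: 4 + 4 = 3 (mod 5)
x^2: 3 + 1 = 4 (mod 5)
x^3: 1 + 0 = 1 (mod 5)
Result: 2 + 3x + 4x^2 + x^3

f + g = 2 + 3x + 4x^2 + x^3


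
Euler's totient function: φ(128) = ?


Factor n: 128 = 2^7
φ(n) = n · ∏(1 - 1/p) over distinct primes p | n
φ(128) = 128 · (1 - 1/2) = 64

φ(128) = 64


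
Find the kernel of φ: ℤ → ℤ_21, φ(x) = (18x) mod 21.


Kernel = preimage of identity
ker(φ) = {x ∈ ℤ : 18x ≡ 0 (mod 21)}. gcd(18,21) = 3, so 18x ≡ 0 (mod 21) ⟺ x ≡ 0 (mod 21/3 = 7). Hence ker(φ) = 7ℤ

ker(φ) = 7ℤ


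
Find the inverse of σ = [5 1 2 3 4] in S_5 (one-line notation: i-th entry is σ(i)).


To find σ⁻¹, swap domain and range:
σ(1) = 5 → σ⁻¹(5) = 1
σ(2) = 1 → σ⁻¹(1) = 2
σ(3) = 2 → σ⁻¹(2) = 3
σ(4) = 3 → σ⁻¹(3) = 4
σ(5) = 4 → σ⁻¹(4) = 5

σ⁻¹ = [2 3 4 5 1]


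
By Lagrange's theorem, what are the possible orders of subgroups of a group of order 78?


Lagrange's theorem: |H| divides |G|
|G| = 78
Divisors of 78: 1, 2, 3, 6, 13, 26, 39, 78

Possible subgroup orders: {1, 2, 3, 6, 13, 26, 39, 78}


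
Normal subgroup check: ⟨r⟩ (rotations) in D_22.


H = ⟨r⟩ (rotations) in D_22
The rotation subgroup ⟨r⟩ has index 2 in D_22, so it is normal

Yes, normal subgroup


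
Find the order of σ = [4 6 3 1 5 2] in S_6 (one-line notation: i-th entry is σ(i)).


Cycle decomposition: (1 4) (2 6)
Cycle lengths: 2, 2
Order = lcm(2, 2) = 2

ord(σ) = 2


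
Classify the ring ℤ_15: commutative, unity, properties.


ℤ_15 is a commutative ring with unity 1; 15 = 3×5 is composite, so 3·5 ≡ 0 gives zero divisors (not an integral domain)
Commutative: Yes
Integral domain: No
Has unity: Yes

ℤ_15: Commutative=Yes, Unity=Yes


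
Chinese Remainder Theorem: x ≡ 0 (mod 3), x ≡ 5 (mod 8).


m₁ = 3, m₂ = 8, gcd = 1, so CRT applies. M = m₁·m₂ = 24
Let M₁ = M/m₁ = 8, M₂ = M/m₂ = 3
Find y₁ ≡ M₁⁻¹ (mod m₁): 8⁻¹ ≡ 2 (mod 3)
Find y₂ ≡ M₂⁻¹ (mod m₂): 3⁻¹ ≡ 3 (mod 8)
x = a₁·M₁·y₁ + a₂·M₂·y₂ = 0·8·2 + 5·3·3 = 45
Reduce mod 24: x ≡ 21
Check: 21 mod 3 = 0 ✓, 21 mod 8 = 5 ✓

x ≡ 21 (mod 24)


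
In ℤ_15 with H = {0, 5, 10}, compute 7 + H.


7 + H = {7 + h (mod 15) : h ∈ H}
7+0=7, 7+5=12, 7+10=2
7 + H = {2, 7, 12} = 2 + H

7 + H = {2, 7, 12}


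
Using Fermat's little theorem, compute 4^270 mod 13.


Fermat's little theorem: if p is prime and gcd(a,p)=1, then a^(p-1) ≡ 1 (mod p)
p = 13 is prime, gcd(4,13) = 1
Reduce exponent: 270 mod 12 = 6
So 4^270 ≡ 4^6 (mod 13)
4^6 mod 13 = 1

4^270 ≡ 1 (mod 13)


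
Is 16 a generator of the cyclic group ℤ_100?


g generates ℤ_n iff gcd(g, n) = 1
gcd(16, 100) = 4
Since gcd = 4 ≠ 1, ⟨16⟩ has order 25 < 100, so 16 is not a generator.

No, 16 does not generate ℤ_100


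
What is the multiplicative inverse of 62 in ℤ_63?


Use the extended Euclidean algorithm to write 1 = 62·s + 63·t; then s mod 63 is the inverse.
Euclidean algorithm:
  62 = 0·63 + 62
  63 = 1·62 + 1
  62 = 62·1 + 0
gcd(62,63) = 1
Back-substitution gives: 62·(-1) + 63·(1) = 1
So 62⁻¹ ≡ -1 ≡ 62 (mod 63)
Check: 62 × 62 = 3844 ≡ 1 (mod 63) ✓

62⁻¹ ≡ 62 (mod 63)


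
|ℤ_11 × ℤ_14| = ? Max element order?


|ℤ_11 × ℤ_14| = 11 × 14 = 154
Max element order = lcm(11,14) = 154
Cyclic? Yes (gcd=1)

|ℤ_11×ℤ_14| = 154, max element order = 154


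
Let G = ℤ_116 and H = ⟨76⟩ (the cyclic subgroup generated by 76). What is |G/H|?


|⟨76⟩| = n / gcd(76, 116) = 116 / 4 = 29
H is normal (ℤ_116 is abelian).
|G/H| = |G| / |H| = 116 / 29 = 4

|G/H| = 4


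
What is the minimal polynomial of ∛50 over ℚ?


∛50 satisfies x³ - 50 = 0, irreducible over ℚ (no rational root; 50 is not a perfect cube)

Minimal polynomial: x³ - 50


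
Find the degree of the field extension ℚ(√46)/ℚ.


√46 has minimal polynomial x² - 46 (irreducible over ℚ since 46 is squarefree)

[ℚ(√46)/ℚ] = 2


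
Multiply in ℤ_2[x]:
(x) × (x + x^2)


Expand and collect like terms; reduce coefficients mod 2:
x^0: 0·0 = 0 ≡ 0 (mod 2)
x^1: 0·1 + 1·0 = 0 ≡ 0 (mod 2)
x^2: 0·1 + 1·1 = 1 ≡ 1 (mod 2)
x^3: 1·1 = 1 ≡ 1 (mod 2)
Result: x^2 + x^3

f · g = x^2 + x^3


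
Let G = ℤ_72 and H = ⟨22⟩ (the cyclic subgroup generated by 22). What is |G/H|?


|⟨22⟩| = n / gcd(22, 72) = 72 / 2 = 36
H is normal (ℤ_72 is abelian).
|G/H| = |G| / |H| = 72 / 36 = 2

|G/H| = 2


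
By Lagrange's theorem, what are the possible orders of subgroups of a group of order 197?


Lagrange's theorem: |H| divides |G|
|G| = 197
Divisors of 197: 1, 197

Possible subgroup orders: {1, 197}


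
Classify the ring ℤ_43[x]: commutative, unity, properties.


ℤ_43 is a field (n prime), so ℤ_43[x] is a commutative integral domain with unity
Commutative: Yes
Integral domain: Yes
Has unity: Yes

ℤ_43[x]: Commutative=Yes, Unity=Yes


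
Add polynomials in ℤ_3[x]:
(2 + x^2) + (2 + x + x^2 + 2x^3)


Add coefficients mod 3:
x^0: 2 + 2 = 1 (mod 3)
x^1: 0 + 1 = 1 (mod 3)
x^2: 1 + 1 = 2 (mod 3)
x^3: 0 + 2 = 2 (mod 3)
Result: 1 + x + 2x^2 + 2x^3

f + g = 1 + x + 2x^2 + 2x^3


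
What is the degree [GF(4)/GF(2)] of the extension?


GF(4) = GF(2^2), so the extension degree is 2

[GF(4)/GF(2)] = 2


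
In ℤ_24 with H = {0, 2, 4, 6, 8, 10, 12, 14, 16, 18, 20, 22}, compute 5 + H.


5 + H = {5 + h (mod 24) : h ∈ H}
5+0=5, 5+2=7, 5+4=9, 5+6=11, 5+8=13, 5+10=15, 5+12=17, 5+14=19, 5+16=21, 5+18=23, 5+20=1, 5+22=3
5 + H = {1, 3, 5, 7, 9, 11, 13, 15, 17, 19, 21, 23} = 1 + H

5 + H = {1, 3, 5, 7, 9, 11, 13, 15, 17, 19, 21, 23}


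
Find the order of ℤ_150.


ℤ_n has n elements.

|ℤ_150| = 150


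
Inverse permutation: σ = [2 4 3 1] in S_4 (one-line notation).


To find σ⁻¹, swap domain and range:
σ(1) = 2 → σ⁻¹(2) = 1
σ(2) = 4 → σ⁻¹(4) = 2
σ(3) = 3 → σ⁻¹(3) = 3
σ(4) = 1 → σ⁻¹(1) = 4

σ⁻¹ = [4 1 3 2]


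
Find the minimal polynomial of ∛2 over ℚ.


∛2 satisfies x³ - 2 = 0, irreducible over ℚ (no rational root; 2 is not a perfect cube)

Minimal polynomial: x³ - 2


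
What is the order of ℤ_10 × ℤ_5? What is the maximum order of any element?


|ℤ_10 × ℤ_5| = 10 × 5 = 50
Max element order = lcm(10,5) = 10
Cyclic? No (gcd=5)

|ℤ_10×ℤ_5| = 50, max element order = 10


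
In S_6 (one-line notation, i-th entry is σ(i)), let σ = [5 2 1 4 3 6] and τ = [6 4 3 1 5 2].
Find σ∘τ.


σ∘τ: apply τ first, then σ
1 →τ 6 →σ 6
2 →τ 4 →σ 4
3 →τ 3 →σ 1
4 →τ 1 →σ 5
5 →τ 5 →σ 3
6 →τ 2 →σ 2

σ∘τ = [6 4 1 5 3 2]


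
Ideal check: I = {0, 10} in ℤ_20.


Check ideal conditions for I = {0, 10} in ℤ_20:
(1) I is an additive subgroup? Yes
(2) For r ∈ ℤ_20 and a ∈ I: r·a ∈ I? Yes

Yes, I is an ideal of ℤ_20


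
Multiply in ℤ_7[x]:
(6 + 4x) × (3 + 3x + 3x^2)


Expand and collect like terms; reduce coefficients mod 7:
x^0: 6·3 = 18 ≡ 4 (mod 7)
x^1: 6·3 + 4·3 = 30 ≡ 2 (mod 7)
x^2: 6·3 + 4·3 = 30 ≡ 2 (mod 7)
x^3: 4·3 = 12 ≡ 5 (mod 7)
Result: 4 + 2x + 2x^2 + 5x^3

f · g = 4 + 2x + 2x^2 + 5x^3


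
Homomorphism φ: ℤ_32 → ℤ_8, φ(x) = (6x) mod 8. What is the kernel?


Kernel = preimage of identity
ker(φ) = {x ∈ ℤ_32 : 6x ≡ 0 (mod 8)}. Since 8 | 32, φ is well-defined. The kernel is the cyclic subgroup ⟨4⟩ of ℤ_32 (order 8), i.e. {0, 4, 8, 12, 16, 20, 24, 28}

ker(φ) = {0, 4, 8, 12, 16, 20, 24, 28}


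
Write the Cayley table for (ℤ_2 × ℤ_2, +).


Elements: {(0,0), (0,1), (1,0), (1,1)}
Operation: componentwise addition mod (2, 2)
Entry (a, b) = ((a₁+b₁) mod 2, (a₂+b₂) mod 2)

Cayley table:
      | (0,0) | (0,1) | (1,0) | (1,1)
(0,0) | (0,0) | (0,1) | (1,0) | (1,1)
(0,1) | (0,1) | (0,0) | (1,1) | (1,0)
(1,0) | (1,0) | (1,1) | (0,0) | (0,1)
(1,1) | (1,1) | (1,0) | (0,1) | (0,0)


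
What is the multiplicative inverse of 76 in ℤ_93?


Use the extended Euclidean algorithm to write 1 = 76·s + 93·t; then s mod 93 is the inverse.
Euclidean algorithm:
  76 = 0·93 + 76
  93 = 1·76 + 17
  76 = 4·17 + 8
  17 = 2·8 + 1
  8 = 8·1 + 0
gcd(76,93) = 1
Back-substitution gives: 76·(-11) + 93·(9) = 1
So 76⁻¹ ≡ -11 ≡ 82 (mod 93)
Check: 76 × 82 = 6232 ≡ 1 (mod 93) ✓

76⁻¹ ≡ 82 (mod 93)


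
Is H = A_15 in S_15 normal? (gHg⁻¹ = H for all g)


H = A_15 in S_15
A_15 has index 2 in S_15, and every subgroup of index 2 is normal

Yes, normal subgroup


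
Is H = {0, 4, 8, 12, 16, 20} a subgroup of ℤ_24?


Subgroup test for H = {0, 4, 8, 12, 16, 20} in (ℤ_24, +):
(1) 0 ∈ H? Yes
(2) Closure: for all a,b ∈ H, (a+b) mod 24 ∈ H? Yes
(3) Inverses: for all a ∈ H, -a mod 24 ∈ H? Yes

Yes, H is a subgroup of ℤ_24


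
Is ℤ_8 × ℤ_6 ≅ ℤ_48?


Comparing ℤ_8 × ℤ_6 and ℤ_48:
gcd(8,6) = 2 ≠ 1. Max element order in ℤ_8×ℤ_6 is lcm(8,6) = 24 < 48, so it has no element of order 48

No, ℤ_8 × ℤ_6 ≇ ℤ_48


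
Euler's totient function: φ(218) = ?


Factor n: 218 = 2 × 109
φ(n) = n · ∏(1 - 1/p) over distinct primes p | n
φ(218) = 218 · (1 - 1/2) · (1 - 1/109) = 108

φ(218) = 108


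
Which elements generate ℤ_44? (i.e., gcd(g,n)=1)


g generates ℤ_n iff gcd(g,n) = 1
Prime factors of 44: 2, 11
Generators are g ∈ {1,...,43} not divisible by any of these primes.
Generators: {1, 3, 5, 7, 9, 13, 15, 17, 19, 21, 23, 25, 27, 29, 31, 35, 37, 39, 41, 43}
Number of generators = φ(44) = 20

Generators of ℤ_44 = {1, 3, 5, 7, 9, 13, 15, 17, 19, 21, 23, 25, 27, 29, 31, 35, 37, 39, 41, 43}


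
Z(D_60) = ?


Z(G) = {g ∈ G | gx = xg for all x ∈ G}
For even n, Z(D_n) = {e, r^(n/2)}: the 180° rotation r^30 commutes with every reflection and rotation

Z(D_60) = {e, r^30}


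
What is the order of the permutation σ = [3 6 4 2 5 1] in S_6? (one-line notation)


Cycle decomposition: (1 3 4 2 6)
Cycle lengths: 5
Order = lcm(5) = 5

ord(σ) = 5


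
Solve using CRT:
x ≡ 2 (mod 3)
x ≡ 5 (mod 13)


m₁ = 3, m₂ = 13, gcd = 1, so CRT applies. M = m₁·m₂ = 39
Let M₁ = M/m₁ = 13, M₂ = M/m₂ = 3
Find y₁ ≡ M₁⁻¹ (mod m₁): 13⁻¹ ≡ 1 (mod 3)
Find y₂ ≡ M₂⁻¹ (mod m₂): 3⁻¹ ≡ 9 (mod 13)
x = a₁·M₁·y₁ + a₂·M₂·y₂ = 2·13·1 + 5·3·9 = 161
Reduce mod 39: x ≡ 5
Check: 5 mod 3 = 2 ✓, 5 mod 13 = 5 ✓

x ≡ 5 (mod 39)


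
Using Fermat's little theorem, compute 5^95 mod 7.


Fermat's little theorem: if p is prime and gcd(a,p)=1, then a^(p-1) ≡ 1 (mod p)
p = 7 is prime, gcd(5,7) = 1
Reduce exponent: 95 mod 6 = 5
So 5^95 ≡ 5^5 (mod 7)
5^5 mod 7 = 3

5^95 ≡ 3 (mod 7)


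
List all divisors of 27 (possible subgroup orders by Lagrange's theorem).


Lagrange's theorem: |H| divides |G|
|G| = 27
Divisors of 27: 1, 3, 9, 27

Possible subgroup orders: {1, 3, 9, 27}


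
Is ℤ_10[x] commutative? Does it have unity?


ℤ_10 has zero divisors (2·5 ≡ 0), and these lift to constant zero divisors in ℤ_10[x]; so not an integral domain
Commutative: Yes
Integral domain: No
Has unity: Yes

ℤ_10[x]: Commutative=Yes, Unity=Yes


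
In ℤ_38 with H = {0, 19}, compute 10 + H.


10 + H = {10 + h (mod 38) : h ∈ H}
10+0=10, 10+19=29

10 + H = {10, 29}


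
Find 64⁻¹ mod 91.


Use the extended Euclidean algorithm to write 1 = 64·s + 91·t; then s mod 91 is the inverse.
Euclidean algorithm:
  64 = 0·91 + 64
  91 = 1·64 + 27
  64 = 2·27 + 10
  27 = 2·10 + 7
  10 = 1·7 + 3
  7 = 2·3 + 1
  3 = 3·1 + 0
gcd(64,91) = 1
Back-substitution gives: 64·(-27) + 91·(19) = 1
So 64⁻¹ ≡ -27 ≡ 64 (mod 91)
Check: 64 × 64 = 4096 ≡ 1 (mod 91) ✓

64⁻¹ ≡ 64 (mod 91)


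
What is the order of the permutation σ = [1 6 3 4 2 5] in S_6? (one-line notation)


Cycle decomposition: (2 6 5)
Cycle lengths: 3
Order = lcm(3) = 3

ord(σ) = 3


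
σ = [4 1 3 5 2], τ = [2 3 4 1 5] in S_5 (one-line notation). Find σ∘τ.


σ∘τ: apply τ first, then σ
1 →τ 2 →σ 1
2 →τ 3 →σ 3
3 →τ 4 →σ 5
4 →τ 1 →σ 4
5 →τ 5 →σ 2

σ∘τ = [1 3 5 4 2]


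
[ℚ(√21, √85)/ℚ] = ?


[ℚ(√21,√85):ℚ] = [ℚ(√21,√85):ℚ(√21)]·[ℚ(√21):ℚ] = 2·2 = 4

[ℚ(√21, √85)/ℚ] = 4


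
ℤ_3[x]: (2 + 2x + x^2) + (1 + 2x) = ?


Add coefficients mod 3:
x^0: 2 + 1 = 0 (mod 3)
x^1: 2 + 2 = 1 (mod 3)
x^2: 1 + 0 = 1 (mod 3)
Result: x + x^2

f + g = x + x^2


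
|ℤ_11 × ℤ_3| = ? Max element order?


|ℤ_11 × ℤ_3| = 11 × 3 = 33
Max element order = lcm(11,3) = 33
Cyclic? Yes (gcd=1)

|ℤ_11×ℤ_3| = 33, max element order = 33


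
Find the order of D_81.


|D_n| = 2n (n rotations and n reflections)
|D_81| = 2×81 = 162

|D_81| = 162


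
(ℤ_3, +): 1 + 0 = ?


Operation: addition mod 3
1 + 0 = (a + b) mod 3 with a = 1, b = 0

1 + 0 = 1


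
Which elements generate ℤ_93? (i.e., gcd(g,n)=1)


g generates ℤ_n iff gcd(g,n) = 1
Prime factors of 93: 3, 31
Generators are g ∈ {1,...,92} not divisible by any of these primes.
Generators: {1, 2, 4, 5, 7, 8, 10, 11, 13, 14, 16, 17, 19, 20, 22, 23, 25, 26, 28, 29, 32, 34, 35, 37, 38, 40, 41, 43, 44, 46, 47, 49, 50, 52, 53, 55, 56, 58, 59, 61, 64, 65, 67, 68, 70, 71, 73, 74, 76, 77, 79, 80, 82, 83, 85, 86, 88, 89, 91, 92}
Number of generators = φ(93) = 60

Generators of ℤ_93 = {1, 2, 4, 5, 7, 8, 10, 11, 13, 14, 16, 17, 19, 20, 22, 23, 25, 26, 28, 29, 32, 34, 35, 37, 38, 40, 41, 43, 44, 46, 47, 49, 50, 52, 53, 55, 56, 58, 59, 61, 64, 65, 67, 68, 70, 71, 73, 74, 76, 77, 79, 80, 82, 83, 85, 86, 88, 89, 91, 92}


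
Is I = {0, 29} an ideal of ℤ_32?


Check ideal conditions for I = {0, 29} in ℤ_32:
(1) I is an additive subgroup? No
(2) For r ∈ ℤ_32 and a ∈ I: r·a ∈ I? No  [counterexample: r=2, a=29, r·a mod 32 = 26 ∉ I]

No, I is not an ideal of ℤ_32


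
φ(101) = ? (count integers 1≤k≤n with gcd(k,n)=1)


Factor n: 101 = 101
φ(n) = n · ∏(1 - 1/p) over distinct primes p | n
φ(101) = 101 · (1 - 1/101) = 100

φ(101) = 100


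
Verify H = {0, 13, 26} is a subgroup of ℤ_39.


Subgroup test for H = {0, 13, 26} in (ℤ_39, +):
(1) 0 ∈ H? Yes
(2) Closure: for all a,b ∈ H, (a+b) mod 39 ∈ H? Yes
(3) Inverses: for all a ∈ H, -a mod 39 ∈ H? Yes

Yes, H is a subgroup of ℤ_39


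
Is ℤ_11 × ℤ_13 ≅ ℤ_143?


Comparing ℤ_11 × ℤ_13 and ℤ_143:
gcd(11,13) = 1, so ℤ_11 × ℤ_13 ≅ ℤ_143 (CRT)

Yes, ℤ_11 × ℤ_13 ≅ ℤ_143


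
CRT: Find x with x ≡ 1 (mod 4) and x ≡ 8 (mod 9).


m₁ = 4, m₂ = 9, gcd = 1, so CRT applies. M = m₁·m₂ = 36
Let M₁ = M/m₁ = 9, M₂ = M/m₂ = 4
Find y₁ ≡ M₁⁻¹ (mod m₁): 9⁻¹ ≡ 1 (mod 4)
Find y₂ ≡ M₂⁻¹ (mod m₂): 4⁻¹ ≡ 7 (mod 9)
x = a₁·M₁·y₁ + a₂·M₂·y₂ = 1·9·1 + 8·4·7 = 233
Reduce mod 36: x ≡ 17
Check: 17 mod 4 = 1 ✓, 17 mod 9 = 8 ✓

x ≡ 17 (mod 36)


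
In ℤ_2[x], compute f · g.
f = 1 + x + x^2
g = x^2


Expand and collect like terms; reduce coefficients mod 2:
x^0: 1·0 = 0 ≡ 0 (mod 2)
x^1: 1·0 + 1·0 = 0 ≡ 0 (mod 2)
x^2: 1·1 + 1·0 + 1·0 = 1 ≡ 1 (mod 2)
x^3: 1·1 + 1·0 = 1 ≡ 1 (mod 2)
x^4: 1·1 = 1 ≡ 1 (mod 2)
Result: x^2 + x^3 + x^4

f · g = x^2 + x^3 + x^4


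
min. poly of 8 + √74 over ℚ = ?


Let α = 8 + √74. Then α - 8 = √74, so (α - 8)² = 74, giving α² - 16α - 10 = 0. Degree 2 and α ∉ ℚ, so this is the minimal polynomial.

Minimal polynomial: x² - 16x - 10


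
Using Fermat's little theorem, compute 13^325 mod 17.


Fermat's little theorem: if p is prime and gcd(a,p)=1, then a^(p-1) ≡ 1 (mod p)
p = 17 is prime, gcd(13,17) = 1
Reduce exponent: 325 mod 16 = 5
So 13^325 ≡ 13^5 (mod 17)
13^5 mod 17 = 13

13^325 ≡ 13 (mod 17)


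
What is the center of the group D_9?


Z(G) = {g ∈ G | gx = xg for all x ∈ G}
For odd n, Z(D_n) = {e}: no nontrivial rotation commutes with all reflections

Z(D_9) = {e}


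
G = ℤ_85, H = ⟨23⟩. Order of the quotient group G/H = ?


|⟨23⟩| = n / gcd(23, 85) = 85 / 1 = 85
H is normal (ℤ_85 is abelian).
|G/H| = |G| / |H| = 85 / 85 = 1

|G/H| = 1


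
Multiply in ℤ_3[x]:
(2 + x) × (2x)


Expand and collect like terms; reduce coefficients mod 3:
x^0: 2·0 = 0 ≡ 0 (mod 3)
x^1: 2·2 + 1·0 = 4 ≡ 1 (mod 3)
x^2: 1·2 = 2 ≡ 2 (mod 3)
Result: x + 2x^2

f · g = x + 2x^2


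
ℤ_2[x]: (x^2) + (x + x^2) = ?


Add coefficients mod 2:
x^0: 0 + 0 = 0 (mod 2)
x^1: 0 + 1 = 1 (mod 2)
x^2: 1 + 1 = 0 (mod 2)
Result: x

f + g = x


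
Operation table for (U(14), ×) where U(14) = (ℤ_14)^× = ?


Elements: {1, 3, 5, 9, 11, 13}
Operation: multiplication mod 14
Entry (a, b) = (a × b) mod 14

Cayley table:
   |  1 |  3 |  5 |  9 | 11 | 13
 1 |  1 |  3 |  5 |  9 | 11 | 13
 3 |  3 |  9 |  1 | 13 |  5 | 11
 5 |  5 |  1 | 11 |  3 | 13 |  9
 9 |  9 | 13 |  3 | 11 |  1 |  5
11 | 11 |  5 | 13 |  1 |  9 |  3
13 | 13 | 11 |  9 |  5 |  3 |  1


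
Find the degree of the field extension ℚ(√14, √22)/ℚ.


[ℚ(√14,√22):ℚ] = [ℚ(√14,√22):ℚ(√14)]·[ℚ(√14):ℚ] = 2·2 = 4

[ℚ(√14, √22)/ℚ] = 4


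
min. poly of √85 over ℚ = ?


√85 satisfies x² - 85 = 0, irreducible over ℚ since 85 is squarefree

Minimal polynomial: x² - 85


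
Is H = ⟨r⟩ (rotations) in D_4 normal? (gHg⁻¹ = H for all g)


H = ⟨r⟩ (rotations) in D_4
The rotation subgroup ⟨r⟩ has index 2 in D_4, so it is normal

Yes, normal subgroup


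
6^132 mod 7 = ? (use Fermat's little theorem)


Fermat's little theorem: if p is prime and gcd(a,p)=1, then a^(p-1) ≡ 1 (mod p)
p = 7 is prime, gcd(6,7) = 1
Reduce exponent: 132 mod 6 = 0
So 6^132 ≡ 6^0 (mod 7)
6^0 = 1

6^132 ≡ 1 (mod 7)


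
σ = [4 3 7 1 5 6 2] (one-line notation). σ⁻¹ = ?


To find σ⁻¹, swap domain and range:
σ(1) = 4 → σ⁻¹(4) = 1
σ(2) = 3 → σ⁻¹(3) = 2
σ(3) = 7 → σ⁻¹(7) = 3
σ(4) = 1 → σ⁻¹(1) = 4
σ(5) = 5 → σ⁻¹(5) = 5
σ(6) = 6 → σ⁻¹(6) = 6
σ(7) = 2 → σ⁻¹(2) = 7

σ⁻¹ = [4 7 2 1 5 6 3]


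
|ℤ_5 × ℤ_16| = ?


|A × B| = |A| · |B|
|ℤ_5 × ℤ_16| = 5 × 16 = 80

|ℤ_5 × ℤ_16| = 80


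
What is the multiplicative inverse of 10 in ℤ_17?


Use the extended Euclidean algorithm to write 1 = 10·s + 17·t; then s mod 17 is the inverse.
Euclidean algorithm:
  10 = 0·17 + 10
  17 = 1·10 + 7
  10 = 1·7 + 3
  7 = 2·3 + 1
  3 = 3·1 + 0
gcd(10,17) = 1
Back-substitution gives: 10·(-5) + 17·(3) = 1
So 10⁻¹ ≡ -5 ≡ 12 (mod 17)
Check: 10 × 12 = 120 ≡ 1 (mod 17) ✓

10⁻¹ ≡ 12 (mod 17)


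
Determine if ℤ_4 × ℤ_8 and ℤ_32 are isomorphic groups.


Comparing ℤ_4 × ℤ_8 and ℤ_32:
gcd(4,8) = 4 ≠ 1. Max element order in ℤ_4×ℤ_8 is lcm(4,8) = 8 < 32, so it has no element of order 32

No, ℤ_4 × ℤ_8 ≇ ℤ_32


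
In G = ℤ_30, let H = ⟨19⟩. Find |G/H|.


|⟨19⟩| = n / gcd(19, 30) = 30 / 1 = 30
H is normal (ℤ_30 is abelian).
|G/H| = |G| / |H| = 30 / 30 = 1

|G/H| = 1


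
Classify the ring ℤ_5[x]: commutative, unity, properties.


ℤ_5 is a field (n prime), so ℤ_5[x] is a commutative integral domain with unity
Commutative: Yes
Integral domain: Yes
Has unity: Yes

ℤ_5[x]: Commutative=Yes, Unity=Yes


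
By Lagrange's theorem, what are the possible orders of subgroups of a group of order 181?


Lagrange's theorem: |H| divides |G|
|G| = 181
Divisors of 181: 1, 181

Possible subgroup orders: {1, 181}


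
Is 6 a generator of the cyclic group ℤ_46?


g generates ℤ_n iff gcd(g, n) = 1
gcd(6, 46) = 2
Since gcd = 2 ≠ 1, ⟨6⟩ has order 23 < 46, so 6 is not a generator.

No, 6 does not generate ℤ_46


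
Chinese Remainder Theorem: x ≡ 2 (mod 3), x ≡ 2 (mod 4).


m₁ = 3, m₂ = 4, gcd = 1, so CRT applies. M = m₁·m₂ = 12
Let M₁ = M/m₁ = 4, M₂ = M/m₂ = 3
Find y₁ ≡ M₁⁻¹ (mod m₁): 4⁻¹ ≡ 1 (mod 3)
Find y₂ ≡ M₂⁻¹ (mod m₂): 3⁻¹ ≡ 3 (mod 4)
x = a₁·M₁·y₁ + a₂·M₂·y₂ = 2·4·1 + 2·3·3 = 26
Reduce mod 12: x ≡ 2
Check: 2 mod 3 = 2 ✓, 2 mod 4 = 2 ✓

x ≡ 2 (mod 12)


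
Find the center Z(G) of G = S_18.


Z(G) = {g ∈ G | gx = xg for all x ∈ G}
S_n is non-abelian for n ≥ 3; Z(S_18) is trivial

Z(S_18) = {e}


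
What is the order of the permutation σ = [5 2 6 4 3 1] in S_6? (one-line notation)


Cycle decomposition: (1 5 3 6)
Cycle lengths: 4
Order = lcm(4) = 4

ord(σ) = 4


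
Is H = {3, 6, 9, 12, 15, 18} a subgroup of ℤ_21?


Subgroup test for H = {3, 6, 9, 12, 15, 18} in (ℤ_21, +):
(1) 0 ∈ H? No
(2) Closure: for all a,b ∈ H, (a+b) mod 21 ∈ H? No  [counterexample: 3 + 18 = 0 ∉ H]
(3) Inverses: for all a ∈ H, -a mod 21 ∈ H? Yes

No, H is not a subgroup of ℤ_21


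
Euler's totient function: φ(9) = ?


φ(n) = count of k ∈ {1,...,n} with gcd(k,n)=1
Coprimes to 9: {1, 2, 4, 5, 7, 8}
Count: 6

φ(9) = 6


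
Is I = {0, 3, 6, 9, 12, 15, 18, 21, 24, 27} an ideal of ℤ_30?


Check ideal conditions for I = {0, 3, 6, 9, 12, 15, 18, 21, 24, 27} in ℤ_30:
(1) I is an additive subgroup? Yes
(2) For r ∈ ℤ_30 and a ∈ I: r·a ∈ I? Yes

Yes, I is an ideal of ℤ_30


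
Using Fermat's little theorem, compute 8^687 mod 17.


Fermat's little theorem: if p is prime and gcd(a,p)=1, then a^(p-1) ≡ 1 (mod p)
p = 17 is prime, gcd(8,17) = 1
Reduce exponent: 687 mod 16 = 15
So 8^687 ≡ 8^15 (mod 17)
8^15 mod 17 = 15

8^687 ≡ 15 (mod 17)


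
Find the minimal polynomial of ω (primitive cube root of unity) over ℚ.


ω satisfies x² + x + 1 = 0 (the cyclotomic polynomial Φ₃)

Minimal polynomial: x² + x + 1


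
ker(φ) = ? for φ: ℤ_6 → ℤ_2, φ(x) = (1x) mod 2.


Kernel = preimage of identity
ker(φ) = {x ∈ ℤ_6 : 1x ≡ 0 (mod 2)}. Since 2 | 6, φ is well-defined. The kernel is the cyclic subgroup ⟨2⟩ of ℤ_6 (order 3), i.e. {0, 2, 4}

ker(φ) = {0, 2, 4}


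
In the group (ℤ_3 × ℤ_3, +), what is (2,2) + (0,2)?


Operation: componentwise addition mod (3, 3)
(2,2) + (0,2) = ((a₁+b₁) mod 3, (a₂+b₂) mod 3) with a = (2,2), b = (0,2)

(2,2) + (0,2) = (2,1)


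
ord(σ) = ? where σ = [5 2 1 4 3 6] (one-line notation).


Cycle decomposition: (1 5 3)
Cycle lengths: 3
Order = lcm(3) = 3

ord(σ) = 3


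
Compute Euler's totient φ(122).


Factor n: 122 = 2 × 61
φ(n) = n · ∏(1 - 1/p) over distinct primes p | n
φ(122) = 122 · (1 - 1/2) · (1 - 1/61) = 60

φ(122) = 60
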